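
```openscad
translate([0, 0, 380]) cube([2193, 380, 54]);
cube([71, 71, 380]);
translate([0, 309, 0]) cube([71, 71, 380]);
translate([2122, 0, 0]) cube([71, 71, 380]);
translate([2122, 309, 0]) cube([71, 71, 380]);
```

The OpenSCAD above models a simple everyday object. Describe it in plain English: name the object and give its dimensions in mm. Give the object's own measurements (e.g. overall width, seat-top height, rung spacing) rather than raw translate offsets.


A long wooden bench with a 2193 mm (x) × 380 mm (y) seat, 54 mm thick, its top surface 434 mm above the floor. Four 71 mm square legs at the seat corners, flush with the edges, run from z = 0 to the seat underside.


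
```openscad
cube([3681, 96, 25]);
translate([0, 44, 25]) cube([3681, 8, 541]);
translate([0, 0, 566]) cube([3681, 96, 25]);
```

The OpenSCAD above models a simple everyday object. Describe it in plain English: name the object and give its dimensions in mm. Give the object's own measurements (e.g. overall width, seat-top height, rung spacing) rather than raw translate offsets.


An I-beam lying along x, 3681 mm long. Overall section height 591 mm. Two flanges 96 mm wide (y) and 25 mm thick, one on the floor and one at the top; a web 8 mm thick runs between them, centred on the flange width.


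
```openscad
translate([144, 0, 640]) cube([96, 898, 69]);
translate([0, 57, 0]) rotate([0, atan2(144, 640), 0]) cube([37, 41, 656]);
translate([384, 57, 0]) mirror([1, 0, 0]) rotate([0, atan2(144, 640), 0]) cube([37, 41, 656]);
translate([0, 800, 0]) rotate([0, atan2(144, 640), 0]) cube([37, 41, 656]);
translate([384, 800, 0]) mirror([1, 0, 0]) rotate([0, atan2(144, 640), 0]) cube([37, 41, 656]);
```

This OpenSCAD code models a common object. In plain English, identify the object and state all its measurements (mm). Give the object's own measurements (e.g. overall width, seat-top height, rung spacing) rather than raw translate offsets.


A sawhorse. A 96×898×69 mm beam (x, y, z) sits on two A-frame leg pairs. Each pair is two raked legs of 37×41 mm section (41 mm along y) splaying symmetrically in x. Each leg rises 640 mm vertically over 144 mm of horizontal reach and is 656 mm long along its own axis. Every leg's outer bottom edge rests on the floor and its outer top edge meets a bottom edge of the beam — the left legs (tilting toward +x) meet the beam's −x bottom edge, the right legs (their mirror images, tilting toward −x) meet its +x bottom edge — so the leg tops tuck under the beam, the beam's underside is 640 mm above the floor, and the feet are 384 mm apart outside-to-outside with the beam centred between them. The two leg pairs are set in 57 mm from either end of the beam.


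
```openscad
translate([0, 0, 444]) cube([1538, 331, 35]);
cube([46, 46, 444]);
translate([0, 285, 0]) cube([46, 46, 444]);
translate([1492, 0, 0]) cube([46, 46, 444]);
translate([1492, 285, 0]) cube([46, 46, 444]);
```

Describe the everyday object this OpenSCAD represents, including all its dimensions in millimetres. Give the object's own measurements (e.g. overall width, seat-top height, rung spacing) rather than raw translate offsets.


A bench: a 1538×331 mm seat slab, 35 mm thick, top at z = 479 mm, on four 46×46 mm square legs flush with the seat corners and standing on z = 0.


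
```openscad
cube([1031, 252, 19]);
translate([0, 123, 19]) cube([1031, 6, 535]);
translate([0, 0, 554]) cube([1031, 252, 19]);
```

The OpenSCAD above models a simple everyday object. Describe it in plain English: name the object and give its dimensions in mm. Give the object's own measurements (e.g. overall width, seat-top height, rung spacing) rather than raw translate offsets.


An I-beam lying along x, 1031 mm long. Overall section height 573 mm. Two flanges 252 mm wide (y) and 19 mm thick, one on the floor and one at the top; a web 6 mm thick runs between them, centred on the flange width.


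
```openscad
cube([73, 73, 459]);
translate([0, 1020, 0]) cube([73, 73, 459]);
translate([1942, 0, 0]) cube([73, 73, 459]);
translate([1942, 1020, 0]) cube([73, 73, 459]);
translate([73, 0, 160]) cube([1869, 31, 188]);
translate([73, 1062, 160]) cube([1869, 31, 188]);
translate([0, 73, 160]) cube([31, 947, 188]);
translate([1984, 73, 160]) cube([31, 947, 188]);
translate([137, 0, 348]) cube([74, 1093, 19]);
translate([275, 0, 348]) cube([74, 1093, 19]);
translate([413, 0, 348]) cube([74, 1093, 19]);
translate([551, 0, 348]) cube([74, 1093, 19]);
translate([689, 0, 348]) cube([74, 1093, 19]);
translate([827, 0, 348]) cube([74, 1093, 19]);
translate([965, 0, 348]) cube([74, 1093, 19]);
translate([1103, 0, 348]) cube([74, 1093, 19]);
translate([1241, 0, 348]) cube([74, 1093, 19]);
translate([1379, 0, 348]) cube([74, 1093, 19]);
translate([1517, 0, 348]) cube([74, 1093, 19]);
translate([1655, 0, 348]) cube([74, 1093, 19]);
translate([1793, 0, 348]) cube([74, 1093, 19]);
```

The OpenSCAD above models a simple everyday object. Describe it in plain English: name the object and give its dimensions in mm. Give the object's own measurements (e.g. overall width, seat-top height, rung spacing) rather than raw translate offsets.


A bed frame 2015 mm long (x) by 1093 mm wide (y). Four 73×73 mm corner posts, 459 mm tall, at the corners of the footprint. Four rails of 31 mm thickness and 188 mm height run between adjacent posts with their undersides at z = 160 mm, their outer faces flush with the outside of the frame (the two x-running rails run between the posts' inner faces; the two y-running rails run between the posts' inner faces). 13 slats, each 74 mm wide (x) and 19 mm thick, lie across the top of the two x-running rails, running the full 1093 mm width of the frame in y; along x they sit between the end posts with a 64 mm gap after the −x posts and between neighbouring slats, leaving 75 mm before the +x posts.


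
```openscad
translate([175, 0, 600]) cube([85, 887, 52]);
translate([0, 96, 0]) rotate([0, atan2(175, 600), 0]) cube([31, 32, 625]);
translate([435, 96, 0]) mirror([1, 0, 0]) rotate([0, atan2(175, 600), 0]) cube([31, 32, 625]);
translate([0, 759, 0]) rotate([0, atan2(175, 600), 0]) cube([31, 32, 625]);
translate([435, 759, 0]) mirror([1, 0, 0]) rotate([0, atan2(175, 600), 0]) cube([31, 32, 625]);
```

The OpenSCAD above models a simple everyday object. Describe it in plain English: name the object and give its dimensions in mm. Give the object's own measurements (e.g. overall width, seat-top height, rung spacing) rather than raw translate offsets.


A sawhorse. A 85×887×52 mm beam (x, y, z) sits on two A-frame leg pairs. Each pair is two raked legs of 31×32 mm section (32 mm along y) splaying symmetrically in x. Each leg rises 600 mm vertically over 175 mm of horizontal reach and is 625 mm long along its own axis. Every leg's outer bottom edge rests on the floor and its outer top edge meets a bottom edge of the beam — the left legs (tilting toward +x) meet the beam's −x bottom edge, the right legs (their mirror images, tilting toward −x) meet its +x bottom edge — so the leg tops tuck under the beam, the beam's underside is 600 mm above the floor, and the feet are 435 mm apart outside-to-outside with the beam centred between them. The two leg pairs are set in 96 mm from either end of the beam.


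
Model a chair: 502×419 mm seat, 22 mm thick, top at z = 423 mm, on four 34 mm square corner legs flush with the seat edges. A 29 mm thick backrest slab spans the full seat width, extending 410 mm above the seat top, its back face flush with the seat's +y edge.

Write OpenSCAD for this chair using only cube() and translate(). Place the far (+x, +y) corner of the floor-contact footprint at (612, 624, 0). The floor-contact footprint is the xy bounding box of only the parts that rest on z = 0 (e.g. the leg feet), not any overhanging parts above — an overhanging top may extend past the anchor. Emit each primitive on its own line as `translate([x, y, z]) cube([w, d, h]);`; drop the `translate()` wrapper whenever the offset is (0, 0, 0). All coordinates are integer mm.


translate([110, 205, 401]) cube([502, 419, 22]);
translate([110, 205, 0]) cube([34, 34, 401]);
translate([578, 205, 0]) cube([34, 34, 401]);
translate([110, 590, 0]) cube([34, 34, 401]);
translate([578, 590, 0]) cube([34, 34, 401]);
translate([110, 595, 423]) cube([502, 29, 410]);


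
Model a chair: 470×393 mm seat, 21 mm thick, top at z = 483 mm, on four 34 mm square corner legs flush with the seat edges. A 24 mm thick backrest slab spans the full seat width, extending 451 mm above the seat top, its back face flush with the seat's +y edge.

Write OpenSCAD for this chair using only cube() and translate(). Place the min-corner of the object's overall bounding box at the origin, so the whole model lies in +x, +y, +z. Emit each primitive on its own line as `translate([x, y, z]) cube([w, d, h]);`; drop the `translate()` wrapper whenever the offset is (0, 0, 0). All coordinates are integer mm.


translate([0, 0, 462]) cube([470, 393, 21]);
cube([34, 34, 462]);
translate([436, 0, 0]) cube([34, 34, 462]);
translate([0, 359, 0]) cube([34, 34, 462]);
translate([436, 359, 0]) cube([34, 34, 462]);
translate([0, 369, 483]) cube([470, 24, 451]);


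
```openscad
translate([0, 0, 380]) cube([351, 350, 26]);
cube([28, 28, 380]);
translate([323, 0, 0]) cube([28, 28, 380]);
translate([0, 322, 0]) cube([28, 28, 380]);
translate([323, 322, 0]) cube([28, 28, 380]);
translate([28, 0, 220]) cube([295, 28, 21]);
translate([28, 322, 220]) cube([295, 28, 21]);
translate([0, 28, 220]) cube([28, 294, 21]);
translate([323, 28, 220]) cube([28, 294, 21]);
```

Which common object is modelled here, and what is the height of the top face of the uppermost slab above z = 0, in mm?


A stool. The seat height is 406 mm.

A 351×350×26 slab at z = 380 on four corner posts — a stool. The seat top is 380 + 26 = 406 mm.


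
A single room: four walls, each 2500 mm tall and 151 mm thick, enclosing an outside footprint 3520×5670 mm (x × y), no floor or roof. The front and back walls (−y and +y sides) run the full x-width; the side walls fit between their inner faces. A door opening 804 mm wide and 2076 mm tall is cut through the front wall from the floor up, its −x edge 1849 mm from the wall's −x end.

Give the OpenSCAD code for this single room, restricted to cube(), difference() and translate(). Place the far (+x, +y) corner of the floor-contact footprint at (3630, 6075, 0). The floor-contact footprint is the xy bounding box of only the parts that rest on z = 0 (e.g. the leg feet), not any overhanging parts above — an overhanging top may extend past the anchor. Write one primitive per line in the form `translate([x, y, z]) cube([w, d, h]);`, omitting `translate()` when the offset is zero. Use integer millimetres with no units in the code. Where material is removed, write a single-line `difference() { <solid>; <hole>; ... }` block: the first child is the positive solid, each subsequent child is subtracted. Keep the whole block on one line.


difference() { translate([110, 405, 0]) cube([3520, 151, 2500]); translate([1959, 405, 0]) cube([804, 151, 2076]); }
translate([110, 5924, 0]) cube([3520, 151, 2500]);
translate([110, 556, 0]) cube([151, 5368, 2500]);
translate([3479, 556, 0]) cube([151, 5368, 2500]);


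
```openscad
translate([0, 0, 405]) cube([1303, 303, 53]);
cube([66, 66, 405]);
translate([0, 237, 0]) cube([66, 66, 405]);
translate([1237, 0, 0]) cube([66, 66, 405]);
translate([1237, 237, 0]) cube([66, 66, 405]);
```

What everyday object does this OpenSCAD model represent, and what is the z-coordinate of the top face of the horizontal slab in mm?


A bench. The seat-top height is 458 mm.

A long slab on four corner posts — a bench. The slab sits at z = 405 with thickness 53, so the top is 405 + 53 = 458 mm.


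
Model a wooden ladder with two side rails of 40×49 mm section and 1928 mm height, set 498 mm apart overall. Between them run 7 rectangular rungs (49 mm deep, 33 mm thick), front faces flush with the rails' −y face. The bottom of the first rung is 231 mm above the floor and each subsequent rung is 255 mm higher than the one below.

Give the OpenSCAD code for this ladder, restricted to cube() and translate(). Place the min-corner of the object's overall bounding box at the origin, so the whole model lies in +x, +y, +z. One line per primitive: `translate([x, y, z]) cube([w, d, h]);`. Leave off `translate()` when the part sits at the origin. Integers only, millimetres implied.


// rung span = 498 - 2*40 = 418
// rung[k] z = 231 + k*255
cube([40, 49, 1928]);
translate([458, 0, 0]) cube([40, 49, 1928]);
translate([40, 0, 231]) cube([418, 49, 33]);
translate([40, 0, 486]) cube([418, 49, 33]);
translate([40, 0, 741]) cube([418, 49, 33]);
translate([40, 0, 996]) cube([418, 49, 33]);
translate([40, 0, 1251]) cube([418, 49, 33]);
translate([40, 0, 1506]) cube([418, 49, 33]);
translate([40, 0, 1761]) cube([418, 49, 33]);


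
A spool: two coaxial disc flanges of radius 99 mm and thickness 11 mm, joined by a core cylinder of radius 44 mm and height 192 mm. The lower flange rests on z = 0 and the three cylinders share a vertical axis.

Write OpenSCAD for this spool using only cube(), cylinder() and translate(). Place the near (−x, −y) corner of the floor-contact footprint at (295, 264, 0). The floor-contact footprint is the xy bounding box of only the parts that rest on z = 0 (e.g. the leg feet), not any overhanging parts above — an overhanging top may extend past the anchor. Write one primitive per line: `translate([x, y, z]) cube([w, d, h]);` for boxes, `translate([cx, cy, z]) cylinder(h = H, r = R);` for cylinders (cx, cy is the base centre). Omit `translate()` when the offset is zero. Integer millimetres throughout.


translate([394, 363, 0]) cylinder(h = 11, r = 99);
translate([394, 363, 11]) cylinder(h = 192, r = 44);
translate([394, 363, 203]) cylinder(h = 11, r = 99);


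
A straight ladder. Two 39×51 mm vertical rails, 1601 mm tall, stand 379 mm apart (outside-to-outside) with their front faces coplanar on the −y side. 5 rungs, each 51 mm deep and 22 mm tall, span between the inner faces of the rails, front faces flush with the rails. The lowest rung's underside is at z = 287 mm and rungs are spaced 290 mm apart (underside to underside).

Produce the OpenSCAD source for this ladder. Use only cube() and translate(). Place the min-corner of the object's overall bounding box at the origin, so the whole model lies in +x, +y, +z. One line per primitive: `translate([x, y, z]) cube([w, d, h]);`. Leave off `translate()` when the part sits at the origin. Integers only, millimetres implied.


cube([39, 51, 1601]);
translate([340, 0, 0]) cube([39, 51, 1601]);
translate([39, 0, 287]) cube([301, 51, 22]);
translate([39, 0, 577]) cube([301, 51, 22]);
translate([39, 0, 867]) cube([301, 51, 22]);
translate([39, 0, 1157]) cube([301, 51, 22]);
translate([39, 0, 1447]) cube([301, 51, 22]);


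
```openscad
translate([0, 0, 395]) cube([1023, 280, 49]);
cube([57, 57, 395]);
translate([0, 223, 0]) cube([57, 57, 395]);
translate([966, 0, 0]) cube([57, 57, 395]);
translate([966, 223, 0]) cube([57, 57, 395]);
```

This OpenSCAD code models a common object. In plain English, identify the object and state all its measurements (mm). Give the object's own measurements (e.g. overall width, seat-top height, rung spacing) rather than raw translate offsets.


A bench: a 1023×280 mm seat slab, 49 mm thick, top at z = 444 mm, on four 57×57 mm square legs flush with the seat corners and standing on z = 0.


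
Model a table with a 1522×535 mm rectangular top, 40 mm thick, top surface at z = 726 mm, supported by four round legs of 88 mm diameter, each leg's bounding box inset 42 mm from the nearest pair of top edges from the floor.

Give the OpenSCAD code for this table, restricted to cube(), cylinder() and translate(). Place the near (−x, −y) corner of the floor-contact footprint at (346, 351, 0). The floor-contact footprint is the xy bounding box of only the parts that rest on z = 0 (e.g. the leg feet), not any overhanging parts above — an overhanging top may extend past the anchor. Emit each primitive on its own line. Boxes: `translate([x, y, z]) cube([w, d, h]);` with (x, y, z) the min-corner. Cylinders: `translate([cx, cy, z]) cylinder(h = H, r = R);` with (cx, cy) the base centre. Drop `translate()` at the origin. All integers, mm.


translate([304, 309, 686]) cube([1522, 535, 40]);
translate([390, 395, 0]) cylinder(h = 686, r = 44);
translate([1740, 395, 0]) cylinder(h = 686, r = 44);
translate([390, 758, 0]) cylinder(h = 686, r = 44);
translate([1740, 758, 0]) cylinder(h = 686, r = 44);


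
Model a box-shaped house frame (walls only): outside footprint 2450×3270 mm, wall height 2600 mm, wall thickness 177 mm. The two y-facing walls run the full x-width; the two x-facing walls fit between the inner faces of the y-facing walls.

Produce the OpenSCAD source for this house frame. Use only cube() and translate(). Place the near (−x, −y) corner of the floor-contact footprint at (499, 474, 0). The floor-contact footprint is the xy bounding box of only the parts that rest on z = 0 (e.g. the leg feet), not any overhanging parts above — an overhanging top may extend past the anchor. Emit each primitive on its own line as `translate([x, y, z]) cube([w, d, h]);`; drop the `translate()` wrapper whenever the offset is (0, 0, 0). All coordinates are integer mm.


translate([499, 474, 0]) cube([2450, 177, 2600]);
translate([499, 3567, 0]) cube([2450, 177, 2600]);
translate([499, 651, 0]) cube([177, 2916, 2600]);
translate([2772, 651, 0]) cube([177, 2916, 2600]);


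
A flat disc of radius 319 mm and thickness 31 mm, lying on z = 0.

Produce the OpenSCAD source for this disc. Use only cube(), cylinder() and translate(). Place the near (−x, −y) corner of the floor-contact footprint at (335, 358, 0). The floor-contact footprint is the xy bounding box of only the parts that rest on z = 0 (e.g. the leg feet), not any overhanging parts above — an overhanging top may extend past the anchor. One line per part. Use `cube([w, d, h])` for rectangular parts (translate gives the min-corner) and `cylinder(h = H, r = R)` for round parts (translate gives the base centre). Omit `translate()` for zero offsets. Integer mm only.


translate([654, 677, 0]) cylinder(h = 31, r = 319);


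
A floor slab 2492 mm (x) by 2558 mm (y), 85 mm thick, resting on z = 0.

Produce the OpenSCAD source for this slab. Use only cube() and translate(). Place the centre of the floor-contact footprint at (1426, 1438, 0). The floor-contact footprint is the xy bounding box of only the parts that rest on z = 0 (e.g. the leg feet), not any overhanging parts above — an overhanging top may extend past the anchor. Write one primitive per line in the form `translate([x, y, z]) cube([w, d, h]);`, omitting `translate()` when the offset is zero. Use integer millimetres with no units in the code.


translate([180, 159, 0]) cube([2492, 2558, 85]);


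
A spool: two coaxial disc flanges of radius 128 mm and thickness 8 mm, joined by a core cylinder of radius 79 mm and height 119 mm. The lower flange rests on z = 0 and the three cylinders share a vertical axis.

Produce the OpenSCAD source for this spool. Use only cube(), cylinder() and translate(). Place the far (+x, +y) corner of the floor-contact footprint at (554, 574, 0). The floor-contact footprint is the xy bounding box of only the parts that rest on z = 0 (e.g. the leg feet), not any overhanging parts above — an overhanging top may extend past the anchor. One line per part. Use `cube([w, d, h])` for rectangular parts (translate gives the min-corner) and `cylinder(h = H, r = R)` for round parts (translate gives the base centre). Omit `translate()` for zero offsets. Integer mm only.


translate([426, 446, 0]) cylinder(h = 8, r = 128);
translate([426, 446, 8]) cylinder(h = 119, r = 79);
translate([426, 446, 127]) cylinder(h = 8, r = 128);


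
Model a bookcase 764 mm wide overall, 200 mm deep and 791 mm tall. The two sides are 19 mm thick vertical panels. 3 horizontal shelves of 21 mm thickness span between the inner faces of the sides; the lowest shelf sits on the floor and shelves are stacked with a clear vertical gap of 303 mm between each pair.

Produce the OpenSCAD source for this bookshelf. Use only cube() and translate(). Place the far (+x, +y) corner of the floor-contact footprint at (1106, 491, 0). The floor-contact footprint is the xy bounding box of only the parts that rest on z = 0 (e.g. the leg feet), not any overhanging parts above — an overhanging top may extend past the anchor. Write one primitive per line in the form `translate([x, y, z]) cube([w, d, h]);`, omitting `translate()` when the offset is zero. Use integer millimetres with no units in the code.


translate([342, 291, 0]) cube([19, 200, 791]);
translate([1087, 291, 0]) cube([19, 200, 791]);
translate([361, 291, 0]) cube([726, 200, 21]);
translate([361, 291, 324]) cube([726, 200, 21]);
translate([361, 291, 648]) cube([726, 200, 21]);


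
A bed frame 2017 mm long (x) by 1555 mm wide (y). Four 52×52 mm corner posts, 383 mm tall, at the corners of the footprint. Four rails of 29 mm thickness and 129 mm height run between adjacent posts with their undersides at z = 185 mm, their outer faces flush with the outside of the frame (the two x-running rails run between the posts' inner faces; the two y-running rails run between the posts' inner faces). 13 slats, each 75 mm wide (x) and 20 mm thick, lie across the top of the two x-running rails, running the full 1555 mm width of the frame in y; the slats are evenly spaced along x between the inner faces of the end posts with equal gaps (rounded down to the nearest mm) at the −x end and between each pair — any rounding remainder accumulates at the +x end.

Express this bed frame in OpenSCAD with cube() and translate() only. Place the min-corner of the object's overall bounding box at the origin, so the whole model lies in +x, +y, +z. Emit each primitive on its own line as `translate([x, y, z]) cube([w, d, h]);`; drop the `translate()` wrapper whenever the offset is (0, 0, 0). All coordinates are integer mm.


cube([52, 52, 383]);
translate([0, 1503, 0]) cube([52, 52, 383]);
translate([1965, 0, 0]) cube([52, 52, 383]);
translate([1965, 1503, 0]) cube([52, 52, 383]);
translate([52, 0, 185]) cube([1913, 29, 129]);
translate([52, 1526, 185]) cube([1913, 29, 129]);
translate([0, 52, 185]) cube([29, 1451, 129]);
translate([1988, 52, 185]) cube([29, 1451, 129]);
translate([119, 0, 314]) cube([75, 1555, 20]);
translate([261, 0, 314]) cube([75, 1555, 20]);
translate([403, 0, 314]) cube([75, 1555, 20]);
translate([545, 0, 314]) cube([75, 1555, 20]);
translate([687, 0, 314]) cube([75, 1555, 20]);
translate([829, 0, 314]) cube([75, 1555, 20]);
translate([971, 0, 314]) cube([75, 1555, 20]);
translate([1113, 0, 314]) cube([75, 1555, 20]);
translate([1255, 0, 314]) cube([75, 1555, 20]);
translate([1397, 0, 314]) cube([75, 1555, 20]);
translate([1539, 0, 314]) cube([75, 1555, 20]);
translate([1681, 0, 314]) cube([75, 1555, 20]);
translate([1823, 0, 314]) cube([75, 1555, 20]);


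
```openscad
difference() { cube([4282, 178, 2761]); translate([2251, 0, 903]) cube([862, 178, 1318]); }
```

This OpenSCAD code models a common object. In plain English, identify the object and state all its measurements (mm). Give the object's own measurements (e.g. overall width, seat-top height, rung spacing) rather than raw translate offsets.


A wall 4282 mm long (x), 178 mm thick (y), 2761 mm tall, with a rectangular window opening cut through it. The opening is 862 mm wide and 1318 mm tall; its sill is at z = 903 mm and its near (−x) edge is 2251 mm from the wall's −x end. The opening passes through the full wall thickness.


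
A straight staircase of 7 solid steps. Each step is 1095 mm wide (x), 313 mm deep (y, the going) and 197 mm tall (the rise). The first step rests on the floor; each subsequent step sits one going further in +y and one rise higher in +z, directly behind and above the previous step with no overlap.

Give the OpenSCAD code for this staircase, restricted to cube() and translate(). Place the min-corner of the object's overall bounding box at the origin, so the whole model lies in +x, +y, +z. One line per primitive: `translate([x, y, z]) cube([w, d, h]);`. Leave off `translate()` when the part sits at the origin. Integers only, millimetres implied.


cube([1095, 313, 197]);
translate([0, 313, 197]) cube([1095, 313, 197]);
translate([0, 626, 394]) cube([1095, 313, 197]);
translate([0, 939, 591]) cube([1095, 313, 197]);
translate([0, 1252, 788]) cube([1095, 313, 197]);
translate([0, 1565, 985]) cube([1095, 313, 197]);
translate([0, 1878, 1182]) cube([1095, 313, 197]);


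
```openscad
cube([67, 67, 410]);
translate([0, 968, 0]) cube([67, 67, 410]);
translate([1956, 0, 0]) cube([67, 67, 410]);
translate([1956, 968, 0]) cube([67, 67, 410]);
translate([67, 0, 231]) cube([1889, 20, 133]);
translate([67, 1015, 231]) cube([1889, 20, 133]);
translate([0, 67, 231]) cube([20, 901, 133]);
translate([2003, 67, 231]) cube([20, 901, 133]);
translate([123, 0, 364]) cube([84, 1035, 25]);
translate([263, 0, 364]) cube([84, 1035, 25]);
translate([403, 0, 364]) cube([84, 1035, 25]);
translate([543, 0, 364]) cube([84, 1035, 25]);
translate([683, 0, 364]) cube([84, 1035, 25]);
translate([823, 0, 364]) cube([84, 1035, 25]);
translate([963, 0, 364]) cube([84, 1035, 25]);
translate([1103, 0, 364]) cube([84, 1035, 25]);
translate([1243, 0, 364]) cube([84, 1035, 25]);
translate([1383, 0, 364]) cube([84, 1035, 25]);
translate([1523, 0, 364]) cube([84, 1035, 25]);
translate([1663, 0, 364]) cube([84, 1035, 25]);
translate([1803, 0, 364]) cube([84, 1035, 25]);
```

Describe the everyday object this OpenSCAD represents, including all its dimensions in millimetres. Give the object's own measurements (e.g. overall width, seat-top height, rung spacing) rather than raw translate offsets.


A bed frame 2023 mm long (x) by 1035 mm wide (y). Four 67×67 mm corner posts, 410 mm tall, at the corners of the footprint. Four rails of 20 mm thickness and 133 mm height run between adjacent posts with their undersides at z = 231 mm, their outer faces flush with the outside of the frame (the two x-running rails run between the posts' inner faces; the two y-running rails run between the posts' inner faces). 13 slats, each 84 mm wide (x) and 25 mm thick, lie across the top of the two x-running rails, running the full 1035 mm width of the frame in y; along x they sit between the end posts with a 56 mm gap after the −x posts and between neighbouring slats, leaving 69 mm before the +x posts.


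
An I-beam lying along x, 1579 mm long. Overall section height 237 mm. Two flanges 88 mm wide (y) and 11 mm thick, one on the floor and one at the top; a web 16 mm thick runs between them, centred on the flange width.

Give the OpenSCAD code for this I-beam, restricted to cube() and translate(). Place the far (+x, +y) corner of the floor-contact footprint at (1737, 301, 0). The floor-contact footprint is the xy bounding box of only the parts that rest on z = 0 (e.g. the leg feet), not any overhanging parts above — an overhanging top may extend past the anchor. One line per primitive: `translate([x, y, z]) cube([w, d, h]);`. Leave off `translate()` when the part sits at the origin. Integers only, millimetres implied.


translate([158, 213, 0]) cube([1579, 88, 11]);
translate([158, 249, 11]) cube([1579, 16, 215]);
translate([158, 213, 226]) cube([1579, 88, 11]);


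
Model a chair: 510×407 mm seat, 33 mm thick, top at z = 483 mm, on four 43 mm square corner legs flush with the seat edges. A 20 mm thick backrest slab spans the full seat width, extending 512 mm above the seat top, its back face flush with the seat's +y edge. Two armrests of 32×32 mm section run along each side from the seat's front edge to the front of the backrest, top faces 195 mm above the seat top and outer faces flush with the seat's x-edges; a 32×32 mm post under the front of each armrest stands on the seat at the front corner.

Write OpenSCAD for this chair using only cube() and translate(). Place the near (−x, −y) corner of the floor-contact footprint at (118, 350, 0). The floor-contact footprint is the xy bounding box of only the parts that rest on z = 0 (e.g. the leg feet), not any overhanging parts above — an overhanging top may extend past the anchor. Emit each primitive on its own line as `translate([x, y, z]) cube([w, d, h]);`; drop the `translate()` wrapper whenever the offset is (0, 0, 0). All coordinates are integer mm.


// leg_h = 483 - 33 = 450
// arm post h = 195 - 32 = 163
translate([118, 350, 450]) cube([510, 407, 33]);
translate([118, 350, 0]) cube([43, 43, 450]);
translate([585, 350, 0]) cube([43, 43, 450]);
translate([118, 714, 0]) cube([43, 43, 450]);
translate([585, 714, 0]) cube([43, 43, 450]);
translate([118, 737, 483]) cube([510, 20, 512]);
translate([118, 350, 646]) cube([32, 387, 32]);
translate([596, 350, 646]) cube([32, 387, 32]);
translate([118, 350, 483]) cube([32, 32, 163]);
translate([596, 350, 483]) cube([32, 32, 163]);


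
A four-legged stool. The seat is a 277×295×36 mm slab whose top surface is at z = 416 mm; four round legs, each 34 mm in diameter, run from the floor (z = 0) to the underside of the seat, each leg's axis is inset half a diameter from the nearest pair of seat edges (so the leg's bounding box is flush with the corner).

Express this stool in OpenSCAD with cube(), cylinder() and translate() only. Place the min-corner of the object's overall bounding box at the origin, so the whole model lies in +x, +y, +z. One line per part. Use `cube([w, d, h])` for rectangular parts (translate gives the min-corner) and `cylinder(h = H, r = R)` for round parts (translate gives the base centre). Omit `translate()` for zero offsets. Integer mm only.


translate([0, 0, 380]) cube([277, 295, 36]);
translate([17, 17, 0]) cylinder(h = 380, r = 17);
translate([260, 17, 0]) cylinder(h = 380, r = 17);
translate([17, 278, 0]) cylinder(h = 380, r = 17);
translate([260, 278, 0]) cylinder(h = 380, r = 17);


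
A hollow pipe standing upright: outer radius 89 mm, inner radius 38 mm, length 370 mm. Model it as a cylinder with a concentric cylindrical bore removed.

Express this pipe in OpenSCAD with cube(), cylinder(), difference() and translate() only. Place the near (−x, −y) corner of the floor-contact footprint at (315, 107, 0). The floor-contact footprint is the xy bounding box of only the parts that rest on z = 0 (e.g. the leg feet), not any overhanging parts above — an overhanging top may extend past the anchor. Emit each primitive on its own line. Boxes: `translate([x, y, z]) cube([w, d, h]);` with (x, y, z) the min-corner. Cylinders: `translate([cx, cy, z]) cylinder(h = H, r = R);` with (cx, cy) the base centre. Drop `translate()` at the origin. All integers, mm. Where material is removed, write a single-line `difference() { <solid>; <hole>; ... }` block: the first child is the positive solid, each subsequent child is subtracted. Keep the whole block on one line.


difference() { translate([404, 196, 0]) cylinder(h = 370, r = 89); translate([404, 196, 0]) cylinder(h = 370, r = 38); }


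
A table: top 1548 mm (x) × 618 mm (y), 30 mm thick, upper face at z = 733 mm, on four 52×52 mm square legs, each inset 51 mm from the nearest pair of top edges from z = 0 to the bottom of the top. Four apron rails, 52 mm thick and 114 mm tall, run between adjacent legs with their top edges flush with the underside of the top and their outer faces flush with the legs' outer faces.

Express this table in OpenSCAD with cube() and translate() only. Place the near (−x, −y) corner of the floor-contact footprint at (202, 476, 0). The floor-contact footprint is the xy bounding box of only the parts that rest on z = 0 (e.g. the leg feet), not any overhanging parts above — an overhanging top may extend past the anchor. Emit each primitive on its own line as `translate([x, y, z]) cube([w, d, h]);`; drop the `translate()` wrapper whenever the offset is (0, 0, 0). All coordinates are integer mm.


translate([151, 425, 703]) cube([1548, 618, 30]);
translate([202, 476, 0]) cube([52, 52, 703]);
translate([1596, 476, 0]) cube([52, 52, 703]);
translate([202, 940, 0]) cube([52, 52, 703]);
translate([1596, 940, 0]) cube([52, 52, 703]);
translate([254, 476, 589]) cube([1342, 52, 114]);
translate([254, 940, 589]) cube([1342, 52, 114]);
translate([202, 528, 589]) cube([52, 412, 114]);
translate([1596, 528, 589]) cube([52, 412, 114]);


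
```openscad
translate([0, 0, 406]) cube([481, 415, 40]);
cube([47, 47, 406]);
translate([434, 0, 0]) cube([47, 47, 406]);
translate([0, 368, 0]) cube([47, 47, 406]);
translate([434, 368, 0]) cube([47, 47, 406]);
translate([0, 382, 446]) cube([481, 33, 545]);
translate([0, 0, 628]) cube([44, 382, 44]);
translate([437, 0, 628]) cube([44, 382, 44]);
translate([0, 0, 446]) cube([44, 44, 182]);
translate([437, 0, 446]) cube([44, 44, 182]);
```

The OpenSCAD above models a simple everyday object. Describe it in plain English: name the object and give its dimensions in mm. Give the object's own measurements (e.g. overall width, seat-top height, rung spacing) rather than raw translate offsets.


A chair. The seat is a 481×415×40 mm slab with its top at z = 446 mm, on four 47×47 mm corner legs (flush with the seat edges, standing on z = 0). A flat backrest 33 mm thick, 545 mm tall, spans the full seat width and rises from the seat top along its +y edge, rear face flush with the rear of the seat. Two armrests of 44×44 mm section run along each side from the seat's front edge to the front of the backrest, top faces 226 mm above the seat top and outer faces flush with the seat's x-edges; a 44×44 mm post under the front of each armrest stands on the seat at the front corner.


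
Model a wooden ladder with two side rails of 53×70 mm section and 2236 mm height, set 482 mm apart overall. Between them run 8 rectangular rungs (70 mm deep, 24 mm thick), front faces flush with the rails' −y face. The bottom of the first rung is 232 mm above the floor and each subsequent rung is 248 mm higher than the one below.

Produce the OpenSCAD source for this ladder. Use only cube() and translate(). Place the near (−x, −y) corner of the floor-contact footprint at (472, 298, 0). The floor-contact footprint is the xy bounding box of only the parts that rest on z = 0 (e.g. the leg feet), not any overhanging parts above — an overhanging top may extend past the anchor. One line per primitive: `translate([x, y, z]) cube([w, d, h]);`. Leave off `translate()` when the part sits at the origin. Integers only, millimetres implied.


// rung span = 482 - 2*53 = 376
// rung[k] z = 232 + k*248
translate([472, 298, 0]) cube([53, 70, 2236]);
translate([901, 298, 0]) cube([53, 70, 2236]);
translate([525, 298, 232]) cube([376, 70, 24]);
translate([525, 298, 480]) cube([376, 70, 24]);
translate([525, 298, 728]) cube([376, 70, 24]);
translate([525, 298, 976]) cube([376, 70, 24]);
translate([525, 298, 1224]) cube([376, 70, 24]);
translate([525, 298, 1472]) cube([376, 70, 24]);
translate([525, 298, 1720]) cube([376, 70, 24]);
translate([525, 298, 1968]) cube([376, 70, 24]);


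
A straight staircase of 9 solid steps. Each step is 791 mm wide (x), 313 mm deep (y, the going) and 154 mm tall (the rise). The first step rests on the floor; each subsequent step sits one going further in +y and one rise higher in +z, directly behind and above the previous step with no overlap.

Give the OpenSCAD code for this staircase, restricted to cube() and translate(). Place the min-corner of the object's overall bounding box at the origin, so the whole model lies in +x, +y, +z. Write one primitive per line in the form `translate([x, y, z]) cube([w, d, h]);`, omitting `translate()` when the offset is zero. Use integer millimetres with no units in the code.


cube([791, 313, 154]);
translate([0, 313, 154]) cube([791, 313, 154]);
translate([0, 626, 308]) cube([791, 313, 154]);
translate([0, 939, 462]) cube([791, 313, 154]);
translate([0, 1252, 616]) cube([791, 313, 154]);
translate([0, 1565, 770]) cube([791, 313, 154]);
translate([0, 1878, 924]) cube([791, 313, 154]);
translate([0, 2191, 1078]) cube([791, 313, 154]);
translate([0, 2504, 1232]) cube([791, 313, 154]);


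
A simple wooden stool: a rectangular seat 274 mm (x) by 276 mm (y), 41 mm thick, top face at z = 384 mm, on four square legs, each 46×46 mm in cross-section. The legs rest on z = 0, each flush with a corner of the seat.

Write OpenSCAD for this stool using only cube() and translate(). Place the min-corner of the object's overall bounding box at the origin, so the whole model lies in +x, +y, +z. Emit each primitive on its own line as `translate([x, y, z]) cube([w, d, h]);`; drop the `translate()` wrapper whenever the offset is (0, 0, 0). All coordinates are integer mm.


translate([0, 0, 343]) cube([274, 276, 41]);
cube([46, 46, 343]);
translate([228, 0, 0]) cube([46, 46, 343]);
translate([0, 230, 0]) cube([46, 46, 343]);
translate([228, 230, 0]) cube([46, 46, 343]);


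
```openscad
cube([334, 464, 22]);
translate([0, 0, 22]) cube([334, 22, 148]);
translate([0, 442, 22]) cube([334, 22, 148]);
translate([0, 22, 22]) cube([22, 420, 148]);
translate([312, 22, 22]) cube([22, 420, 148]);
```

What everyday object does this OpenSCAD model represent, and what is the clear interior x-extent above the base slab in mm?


An open box. The internal width is 290 mm.

A 334×464 base slab with four walls standing on it — an open box. The base is 334 mm wide and the walls are 22 mm thick, so the internal width is 334 − 2 × 22 = 290 mm.


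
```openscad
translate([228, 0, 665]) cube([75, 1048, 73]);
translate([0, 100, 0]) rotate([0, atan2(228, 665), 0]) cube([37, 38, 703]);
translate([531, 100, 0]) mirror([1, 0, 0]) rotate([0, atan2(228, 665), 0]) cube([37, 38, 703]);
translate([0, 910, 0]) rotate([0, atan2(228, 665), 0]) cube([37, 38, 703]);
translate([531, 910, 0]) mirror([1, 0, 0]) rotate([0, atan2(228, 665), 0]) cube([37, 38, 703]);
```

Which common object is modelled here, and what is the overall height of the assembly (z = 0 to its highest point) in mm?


A sawhorse. The overall height is 738 mm.

A beam across two mirrored pairs of raked legs — a sawhorse. The beam's underside is at z = 665 (matching the legs' vertical rise in atan2(228, 665)) and the beam is 73 mm tall, so its top is at 665 + 73 = 738 mm. The raked legs top out at the beam's underside, so that is the highest point.


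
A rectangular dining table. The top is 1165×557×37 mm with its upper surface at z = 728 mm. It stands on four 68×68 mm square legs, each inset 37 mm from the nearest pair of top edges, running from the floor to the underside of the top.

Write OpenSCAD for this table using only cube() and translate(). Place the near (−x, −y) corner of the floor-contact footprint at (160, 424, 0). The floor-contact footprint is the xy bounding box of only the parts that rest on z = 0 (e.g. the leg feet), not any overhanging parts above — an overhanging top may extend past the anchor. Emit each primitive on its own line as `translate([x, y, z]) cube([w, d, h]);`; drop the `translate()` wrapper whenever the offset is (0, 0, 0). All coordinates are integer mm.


translate([123, 387, 691]) cube([1165, 557, 37]);
translate([160, 424, 0]) cube([68, 68, 691]);
translate([1183, 424, 0]) cube([68, 68, 691]);
translate([160, 839, 0]) cube([68, 68, 691]);
translate([1183, 839, 0]) cube([68, 68, 691]);


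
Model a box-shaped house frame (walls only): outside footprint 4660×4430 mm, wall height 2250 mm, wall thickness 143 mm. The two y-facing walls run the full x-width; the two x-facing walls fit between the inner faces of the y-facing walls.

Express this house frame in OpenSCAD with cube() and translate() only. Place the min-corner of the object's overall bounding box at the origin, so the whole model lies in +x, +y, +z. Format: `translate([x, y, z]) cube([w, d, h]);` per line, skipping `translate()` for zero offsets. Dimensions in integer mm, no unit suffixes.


cube([4660, 143, 2250]);
translate([0, 4287, 0]) cube([4660, 143, 2250]);
translate([0, 143, 0]) cube([143, 4144, 2250]);
translate([4517, 143, 0]) cube([143, 4144, 2250]);
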